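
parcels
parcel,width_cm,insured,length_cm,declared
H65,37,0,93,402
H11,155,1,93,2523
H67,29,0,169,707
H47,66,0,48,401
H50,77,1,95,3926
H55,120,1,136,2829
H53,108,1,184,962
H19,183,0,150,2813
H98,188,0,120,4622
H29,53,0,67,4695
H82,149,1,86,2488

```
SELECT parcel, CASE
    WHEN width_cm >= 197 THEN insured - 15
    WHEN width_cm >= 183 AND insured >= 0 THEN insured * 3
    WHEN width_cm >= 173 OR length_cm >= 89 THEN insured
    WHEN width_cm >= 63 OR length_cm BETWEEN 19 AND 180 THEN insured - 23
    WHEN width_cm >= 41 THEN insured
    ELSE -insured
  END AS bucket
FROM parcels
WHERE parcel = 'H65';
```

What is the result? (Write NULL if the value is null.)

0

parcel = H65: width_cm=37, insured=0, length_cm=93, declared=402.
width_cm >= 197 → false
width_cm >= 183 AND insured >= 0 → false
width_cm >= 173 OR length_cm >= 89 → true → 0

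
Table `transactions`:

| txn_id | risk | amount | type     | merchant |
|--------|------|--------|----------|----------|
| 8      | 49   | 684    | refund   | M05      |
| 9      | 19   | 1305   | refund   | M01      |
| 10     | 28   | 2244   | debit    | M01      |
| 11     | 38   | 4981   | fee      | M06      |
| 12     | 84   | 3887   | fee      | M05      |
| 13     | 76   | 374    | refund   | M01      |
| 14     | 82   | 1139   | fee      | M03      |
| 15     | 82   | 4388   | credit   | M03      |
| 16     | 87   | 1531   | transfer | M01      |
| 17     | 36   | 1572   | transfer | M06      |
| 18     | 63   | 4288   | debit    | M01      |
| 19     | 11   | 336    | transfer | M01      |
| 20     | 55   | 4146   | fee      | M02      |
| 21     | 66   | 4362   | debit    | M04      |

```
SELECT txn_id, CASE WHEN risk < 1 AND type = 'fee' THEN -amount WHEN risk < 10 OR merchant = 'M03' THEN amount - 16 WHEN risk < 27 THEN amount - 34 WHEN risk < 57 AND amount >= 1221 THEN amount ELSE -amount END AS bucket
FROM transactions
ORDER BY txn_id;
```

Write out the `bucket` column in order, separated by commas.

-684, 1271, 2244, 4981, -3887, -374, 1123, 4372, -1531, 1572, -4288, 302, 4146, -4362

txn_id=8: ELSE → -684
txn_id=9: risk < 27 → 1271
txn_id=10: risk < 57 AND amount >= 1221 → 2244
txn_id=11: risk < 57 AND amount >= 1221 → 4981
txn_id=12: ELSE → -3887
txn_id=13: ELSE → -374
txn_id=14: risk < 10 OR merchant = 'M03' → 1123
txn_id=15: risk < 10 OR merchant = 'M03' → 4372
txn_id=16: ELSE → -1531
txn_id=17: risk < 57 AND amount >= 1221 → 1572
txn_id=18: ELSE → -4288
txn_id=19: risk < 27 → 302
txn_id=20: risk < 57 AND amount >= 1221 → 4146
txn_id=21: ELSE → -4362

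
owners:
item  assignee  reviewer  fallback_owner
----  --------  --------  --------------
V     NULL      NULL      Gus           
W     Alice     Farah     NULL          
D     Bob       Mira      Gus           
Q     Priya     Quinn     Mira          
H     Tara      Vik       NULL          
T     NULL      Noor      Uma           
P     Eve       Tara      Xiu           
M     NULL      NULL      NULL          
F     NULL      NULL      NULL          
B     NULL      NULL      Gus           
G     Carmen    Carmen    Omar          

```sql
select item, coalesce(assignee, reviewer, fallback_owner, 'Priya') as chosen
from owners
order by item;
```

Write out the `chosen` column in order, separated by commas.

item=B: assignee=NULL, reviewer=NULL, fallback_owner=Gus → Gus
item=D: assignee=Bob → Bob
item=F: assignee=NULL, reviewer=NULL, fallback_owner=NULL, → literal Priya → Priya
item=G: assignee=Carmen → Carmen
item=H: assignee=Tara → Tara
item=M: assignee=NULL, reviewer=NULL, fallback_owner=NULL, → literal Priya → Priya
item=P: assignee=Eve → Eve
item=Q: assignee=Priya → Priya
item=T: assignee=NULL, reviewer=Noor → Noor
item=V: assignee=NULL, reviewer=NULL, fallback_owner=Gus → Gus
item=W: assignee=Alice → Alice

Gus, Bob, Priya, Carmen, Tara, Priya, Eve, Priya, Noor, Gus, Alice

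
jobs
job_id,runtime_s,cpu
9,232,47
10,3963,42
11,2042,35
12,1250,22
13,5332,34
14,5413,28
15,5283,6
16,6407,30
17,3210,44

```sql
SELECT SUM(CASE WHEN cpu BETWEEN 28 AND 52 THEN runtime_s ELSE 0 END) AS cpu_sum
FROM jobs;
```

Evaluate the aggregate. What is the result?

job_id=9: ✓ → 232
job_id=10: ✓ → 3963
job_id=11: ✓ → 2042
job_id=12: ✗
job_id=13: ✓ → 5332
job_id=14: ✓ → 5413
job_id=15: ✗
job_id=16: ✓ → 6407
job_id=17: ✓ → 3210
cpu_sum = 232 + 3963 + 2042 + 5332 + 5413 + 6407 + 3210 = 26599

26599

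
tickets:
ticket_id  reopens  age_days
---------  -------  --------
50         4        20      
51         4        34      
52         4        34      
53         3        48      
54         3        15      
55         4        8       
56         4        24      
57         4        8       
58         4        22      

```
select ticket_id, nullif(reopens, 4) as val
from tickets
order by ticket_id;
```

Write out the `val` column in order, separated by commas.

NULL, NULL, NULL, 3, 3, NULL, NULL, NULL, NULL

ticket_id=50: reopens=4 vs 4: equal → NULL
ticket_id=51: reopens=4 vs 4: equal → NULL
ticket_id=52: reopens=4 vs 4: equal → NULL
ticket_id=53: reopens=3 vs 4: differ → 3
ticket_id=54: reopens=3 vs 4: differ → 3
ticket_id=55: reopens=4 vs 4: equal → NULL
ticket_id=56: reopens=4 vs 4: equal → NULL
ticket_id=57: reopens=4 vs 4: equal → NULL
ticket_id=58: reopens=4 vs 4: equal → NULL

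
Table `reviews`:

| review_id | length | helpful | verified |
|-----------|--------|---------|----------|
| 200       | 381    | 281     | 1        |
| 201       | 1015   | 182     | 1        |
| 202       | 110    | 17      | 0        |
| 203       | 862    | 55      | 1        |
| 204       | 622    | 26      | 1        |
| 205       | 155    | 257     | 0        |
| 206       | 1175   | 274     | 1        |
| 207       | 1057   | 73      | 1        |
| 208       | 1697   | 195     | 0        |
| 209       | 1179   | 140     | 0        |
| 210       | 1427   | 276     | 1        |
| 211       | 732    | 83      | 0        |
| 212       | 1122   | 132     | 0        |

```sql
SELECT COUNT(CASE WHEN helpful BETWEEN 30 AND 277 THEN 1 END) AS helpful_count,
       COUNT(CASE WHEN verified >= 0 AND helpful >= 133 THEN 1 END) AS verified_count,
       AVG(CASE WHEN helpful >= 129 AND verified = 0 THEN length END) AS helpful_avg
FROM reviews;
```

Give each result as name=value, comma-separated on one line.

[helpful_count: helpful BETWEEN 30 AND 277]
review_id=200: ✗
review_id=201: ✓ → 1
review_id=202: ✗
review_id=203: ✓ → 1
review_id=204: ✗
review_id=205: ✓ → 1
review_id=206: ✓ → 1
review_id=207: ✓ → 1
review_id=208: ✓ → 1
review_id=209: ✓ → 1
review_id=210: ✓ → 1
review_id=211: ✓ → 1
review_id=212: ✓ → 1
helpful_count = COUNT(1, 1, 1, 1, 1, 1, 1, 1, 1, 1) = 10
—
[verified_count: verified >= 0 AND helpful >= 133]
review_id=200: ✓ → 1
review_id=201: ✓ → 1
review_id=202: ✗
review_id=203: ✗
review_id=204: ✗
review_id=205: ✓ → 1
review_id=206: ✓ → 1
review_id=207: ✗
review_id=208: ✓ → 1
review_id=209: ✓ → 1
review_id=210: ✓ → 1
review_id=211: ✗
review_id=212: ✗
verified_count = COUNT(1, 1, 1, 1, 1, 1, 1) = 7
—
[helpful_avg: helpful >= 129 AND verified = 0]
review_id=200: ✗
review_id=201: ✗
review_id=202: ✗
review_id=203: ✗
review_id=204: ✗
review_id=205: ✓ → 155
review_id=206: ✗
review_id=207: ✗
review_id=208: ✓ → 1697
review_id=209: ✓ → 1179
review_id=210: ✗
review_id=211: ✗
review_id=212: ✓ → 1122
helpful_avg = (155 + 1697 + 1179 + 1122) / 4 = 1038.25

helpful_count=10, verified_count=7, helpful_avg=1038.25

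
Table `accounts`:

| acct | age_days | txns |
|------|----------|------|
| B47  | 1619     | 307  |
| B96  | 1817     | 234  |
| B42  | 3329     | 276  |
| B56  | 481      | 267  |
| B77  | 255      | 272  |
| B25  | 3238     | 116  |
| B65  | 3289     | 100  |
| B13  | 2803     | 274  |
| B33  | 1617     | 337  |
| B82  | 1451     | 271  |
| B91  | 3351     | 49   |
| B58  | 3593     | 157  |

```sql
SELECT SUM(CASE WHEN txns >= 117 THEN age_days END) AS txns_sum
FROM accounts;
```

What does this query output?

acct=B47: ✓ → 1619
acct=B96: ✓ → 1817
acct=B42: ✓ → 3329
acct=B56: ✓ → 481
acct=B77: ✓ → 255
acct=B25: ✗
acct=B65: ✗
acct=B13: ✓ → 2803
acct=B33: ✓ → 1617
acct=B82: ✓ → 1451
acct=B91: ✗
acct=B58: ✓ → 3593
txns_sum = 1619 + 1817 + 3329 + 481 + 255 + 2803 + 1617 + 1451 + 3593 = 16965

16965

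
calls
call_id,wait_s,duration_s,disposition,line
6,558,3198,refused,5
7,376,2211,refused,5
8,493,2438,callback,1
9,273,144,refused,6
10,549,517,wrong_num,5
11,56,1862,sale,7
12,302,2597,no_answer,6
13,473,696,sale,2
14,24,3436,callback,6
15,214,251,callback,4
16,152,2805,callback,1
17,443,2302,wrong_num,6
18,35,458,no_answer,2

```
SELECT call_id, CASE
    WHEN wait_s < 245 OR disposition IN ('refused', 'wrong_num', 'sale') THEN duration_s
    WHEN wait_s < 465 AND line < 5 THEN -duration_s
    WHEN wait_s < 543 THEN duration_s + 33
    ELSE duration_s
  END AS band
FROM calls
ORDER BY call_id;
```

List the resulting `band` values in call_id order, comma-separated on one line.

3198, 2211, 2471, 144, 517, 1862, 2630, 696, 3436, 251, 2805, 2302, 458

call_id=6: wait_s < 245 OR disposition IN ('refused', 'wrong_num', 'sale') → 3198
call_id=7: wait_s < 245 OR disposition IN ('refused', 'wrong_num', 'sale') → 2211
call_id=8: wait_s < 543 → 2471
call_id=9: wait_s < 245 OR disposition IN ('refused', 'wrong_num', 'sale') → 144
call_id=10: wait_s < 245 OR disposition IN ('refused', 'wrong_num', 'sale') → 517
call_id=11: wait_s < 245 OR disposition IN ('refused', 'wrong_num', 'sale') → 1862
call_id=12: wait_s < 543 → 2630
call_id=13: wait_s < 245 OR disposition IN ('refused', 'wrong_num', 'sale') → 696
call_id=14: wait_s < 245 OR disposition IN ('refused', 'wrong_num', 'sale') → 3436
call_id=15: wait_s < 245 OR disposition IN ('refused', 'wrong_num', 'sale') → 251
call_id=16: wait_s < 245 OR disposition IN ('refused', 'wrong_num', 'sale') → 2805
call_id=17: wait_s < 245 OR disposition IN ('refused', 'wrong_num', 'sale') → 2302
call_id=18: wait_s < 245 OR disposition IN ('refused', 'wrong_num', 'sale') → 458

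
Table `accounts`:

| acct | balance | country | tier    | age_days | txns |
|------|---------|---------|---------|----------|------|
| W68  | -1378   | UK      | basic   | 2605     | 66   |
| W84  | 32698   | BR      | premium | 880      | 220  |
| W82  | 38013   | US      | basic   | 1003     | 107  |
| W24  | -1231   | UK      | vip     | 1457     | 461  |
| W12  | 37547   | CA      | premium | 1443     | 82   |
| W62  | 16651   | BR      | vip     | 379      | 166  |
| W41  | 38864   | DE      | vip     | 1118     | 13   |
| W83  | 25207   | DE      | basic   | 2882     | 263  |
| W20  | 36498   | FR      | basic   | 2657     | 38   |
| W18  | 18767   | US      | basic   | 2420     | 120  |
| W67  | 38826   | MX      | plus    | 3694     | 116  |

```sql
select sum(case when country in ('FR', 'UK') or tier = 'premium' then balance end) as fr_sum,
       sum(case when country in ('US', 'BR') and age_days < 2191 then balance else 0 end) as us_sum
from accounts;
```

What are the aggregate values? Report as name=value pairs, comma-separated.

fr_sum=104134, us_sum=87362

[fr_sum: country in ('FR', 'UK') or tier = 'premium']
acct=W68: ✓ → -1378
acct=W84: ✓ → 32698
acct=W82: ✗
acct=W24: ✓ → -1231
acct=W12: ✓ → 37547
acct=W62: ✗
acct=W41: ✗
acct=W83: ✗
acct=W20: ✓ → 36498
acct=W18: ✗
acct=W67: ✗
fr_sum = -1378 + 32698 + -1231 + 37547 + 36498 = 104134
—
[us_sum: country in ('US', 'BR') and age_days < 2191]
acct=W68: ✗
acct=W84: ✓ → 32698
acct=W82: ✓ → 38013
acct=W24: ✗
acct=W12: ✗
acct=W62: ✓ → 16651
acct=W41: ✗
acct=W83: ✗
acct=W20: ✗
acct=W18: ✗
acct=W67: ✗
us_sum = 32698 + 38013 + 16651 = 87362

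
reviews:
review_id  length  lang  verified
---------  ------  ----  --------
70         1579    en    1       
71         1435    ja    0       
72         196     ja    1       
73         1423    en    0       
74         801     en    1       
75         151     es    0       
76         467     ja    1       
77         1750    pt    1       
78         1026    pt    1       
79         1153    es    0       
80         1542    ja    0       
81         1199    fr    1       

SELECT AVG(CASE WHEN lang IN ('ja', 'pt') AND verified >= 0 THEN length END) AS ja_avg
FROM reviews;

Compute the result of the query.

1069.3333333333

review_id=70: ✗
review_id=71: ✓ → 1435
review_id=72: ✓ → 196
review_id=73: ✗
review_id=74: ✗
review_id=75: ✗
review_id=76: ✓ → 467
review_id=77: ✓ → 1750
review_id=78: ✓ → 1026
review_id=79: ✗
review_id=80: ✓ → 1542
review_id=81: ✗
ja_avg = (1435 + 196 + 467 + 1750 + 1026 + 1542) / 6 = 1069.3333333333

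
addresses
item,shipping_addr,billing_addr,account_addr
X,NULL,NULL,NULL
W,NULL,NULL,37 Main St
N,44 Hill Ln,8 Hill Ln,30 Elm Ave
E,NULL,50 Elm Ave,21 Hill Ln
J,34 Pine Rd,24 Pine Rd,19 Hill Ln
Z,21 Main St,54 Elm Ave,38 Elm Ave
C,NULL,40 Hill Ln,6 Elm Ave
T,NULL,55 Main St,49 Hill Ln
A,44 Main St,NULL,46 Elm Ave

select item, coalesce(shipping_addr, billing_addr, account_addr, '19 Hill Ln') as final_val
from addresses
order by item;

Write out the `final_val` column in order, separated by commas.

44 Main St, 40 Hill Ln, 50 Elm Ave, 34 Pine Rd, 44 Hill Ln, 55 Main St, 37 Main St, 19 Hill Ln, 21 Main St

item=A: shipping_addr=44 Main St → 44 Main St
item=C: shipping_addr=NULL, billing_addr=40 Hill Ln → 40 Hill Ln
item=E: shipping_addr=NULL, billing_addr=50 Elm Ave → 50 Elm Ave
item=J: shipping_addr=34 Pine Rd → 34 Pine Rd
item=N: shipping_addr=44 Hill Ln → 44 Hill Ln
item=T: shipping_addr=NULL, billing_addr=55 Main St → 55 Main St
item=W: shipping_addr=NULL, billing_addr=NULL, account_addr=37 Main St → 37 Main St
item=X: shipping_addr=NULL, billing_addr=NULL, account_addr=NULL, → literal 19 Hill Ln → 19 Hill Ln
item=Z: shipping_addr=21 Main St → 21 Main St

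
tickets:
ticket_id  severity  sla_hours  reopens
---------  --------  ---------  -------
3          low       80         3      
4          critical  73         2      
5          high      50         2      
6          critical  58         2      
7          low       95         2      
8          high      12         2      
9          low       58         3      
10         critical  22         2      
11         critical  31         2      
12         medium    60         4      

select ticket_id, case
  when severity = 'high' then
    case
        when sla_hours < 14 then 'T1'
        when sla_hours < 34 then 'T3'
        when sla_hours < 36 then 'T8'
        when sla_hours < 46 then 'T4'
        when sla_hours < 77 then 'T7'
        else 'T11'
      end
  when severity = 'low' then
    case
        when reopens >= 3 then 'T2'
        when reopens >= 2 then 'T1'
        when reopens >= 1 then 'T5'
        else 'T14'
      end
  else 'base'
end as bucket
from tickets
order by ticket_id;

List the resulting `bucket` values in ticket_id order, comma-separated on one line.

ticket_id=3: severity='low' → inner[reopens >= 3] → T2
ticket_id=4: severity='critical' → outer ELSE → base
ticket_id=5: severity='high' → inner[sla_hours < 77] → T7
ticket_id=6: severity='critical' → outer ELSE → base
ticket_id=7: severity='low' → inner[reopens >= 2] → T1
ticket_id=8: severity='high' → inner[sla_hours < 14] → T1
ticket_id=9: severity='low' → inner[reopens >= 3] → T2
ticket_id=10: severity='critical' → outer ELSE → base
ticket_id=11: severity='critical' → outer ELSE → base
ticket_id=12: severity='medium' → outer ELSE → base

T2, base, T7, base, T1, T1, T2, base, base, base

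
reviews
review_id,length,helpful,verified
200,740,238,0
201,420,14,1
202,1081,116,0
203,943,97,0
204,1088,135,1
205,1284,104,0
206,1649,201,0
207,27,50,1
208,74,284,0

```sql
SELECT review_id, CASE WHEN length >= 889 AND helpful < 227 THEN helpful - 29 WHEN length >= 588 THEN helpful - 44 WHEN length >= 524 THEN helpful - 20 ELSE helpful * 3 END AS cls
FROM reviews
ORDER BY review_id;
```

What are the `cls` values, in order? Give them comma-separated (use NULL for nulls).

194, 42, 87, 68, 106, 75, 172, 150, 852

review_id=200: length >= 588 → 194
review_id=201: ELSE → 42
review_id=202: length >= 889 AND helpful < 227 → 87
review_id=203: length >= 889 AND helpful < 227 → 68
review_id=204: length >= 889 AND helpful < 227 → 106
review_id=205: length >= 889 AND helpful < 227 → 75
review_id=206: length >= 889 AND helpful < 227 → 172
review_id=207: ELSE → 150
review_id=208: ELSE → 852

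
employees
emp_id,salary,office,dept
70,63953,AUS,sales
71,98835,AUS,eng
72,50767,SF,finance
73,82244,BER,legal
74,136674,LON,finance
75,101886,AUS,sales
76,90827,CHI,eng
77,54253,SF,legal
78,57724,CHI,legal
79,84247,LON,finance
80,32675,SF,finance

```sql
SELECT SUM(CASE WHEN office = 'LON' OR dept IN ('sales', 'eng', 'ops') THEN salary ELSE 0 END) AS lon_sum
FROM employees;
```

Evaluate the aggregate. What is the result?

emp_id=70: ✓ → 63953
emp_id=71: ✓ → 98835
emp_id=72: ✗
emp_id=73: ✗
emp_id=74: ✓ → 136674
emp_id=75: ✓ → 101886
emp_id=76: ✓ → 90827
emp_id=77: ✗
emp_id=78: ✗
emp_id=79: ✓ → 84247
emp_id=80: ✗
lon_sum = 63953 + 98835 + 136674 + 101886 + 90827 + 84247 = 576422

576422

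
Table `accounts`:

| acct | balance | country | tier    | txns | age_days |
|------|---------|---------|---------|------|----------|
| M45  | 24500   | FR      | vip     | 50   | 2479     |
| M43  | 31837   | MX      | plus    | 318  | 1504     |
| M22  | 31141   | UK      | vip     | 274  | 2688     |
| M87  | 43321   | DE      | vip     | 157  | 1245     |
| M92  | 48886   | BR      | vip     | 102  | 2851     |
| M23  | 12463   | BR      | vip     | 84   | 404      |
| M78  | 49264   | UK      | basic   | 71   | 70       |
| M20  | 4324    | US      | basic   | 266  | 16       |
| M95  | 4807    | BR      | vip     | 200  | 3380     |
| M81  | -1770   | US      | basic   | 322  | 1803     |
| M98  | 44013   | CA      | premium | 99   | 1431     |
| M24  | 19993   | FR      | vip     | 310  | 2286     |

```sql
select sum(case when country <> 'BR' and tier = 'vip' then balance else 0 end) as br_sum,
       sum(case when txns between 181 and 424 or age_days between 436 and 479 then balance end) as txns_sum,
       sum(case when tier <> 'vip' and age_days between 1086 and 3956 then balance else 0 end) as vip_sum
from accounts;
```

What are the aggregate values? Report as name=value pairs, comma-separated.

br_sum=118955, txns_sum=90332, vip_sum=74080

[br_sum: country <> 'BR' and tier = 'vip']
acct=M45: ✓ → 24500
acct=M43: ✗
acct=M22: ✓ → 31141
acct=M87: ✓ → 43321
acct=M92: ✗
acct=M23: ✗
acct=M78: ✗
acct=M20: ✗
acct=M95: ✗
acct=M81: ✗
acct=M98: ✗
acct=M24: ✓ → 19993
br_sum = 24500 + 31141 + 43321 + 19993 = 118955
—
[txns_sum: txns between 181 and 424 or age_days between 436 and 479]
acct=M45: ✗
acct=M43: ✓ → 31837
acct=M22: ✓ → 31141
acct=M87: ✗
acct=M92: ✗
acct=M23: ✗
acct=M78: ✗
acct=M20: ✓ → 4324
acct=M95: ✓ → 4807
acct=M81: ✓ → -1770
acct=M98: ✗
acct=M24: ✓ → 19993
txns_sum = 31837 + 31141 + 4324 + 4807 + -1770 + 19993 = 90332
—
[vip_sum: tier <> 'vip' and age_days between 1086 and 3956]
acct=M45: ✗
acct=M43: ✓ → 31837
acct=M22: ✗
acct=M87: ✗
acct=M92: ✗
acct=M23: ✗
acct=M78: ✗
acct=M20: ✗
acct=M95: ✗
acct=M81: ✓ → -1770
acct=M98: ✓ → 44013
acct=M24: ✗
vip_sum = 31837 + -1770 + 44013 = 74080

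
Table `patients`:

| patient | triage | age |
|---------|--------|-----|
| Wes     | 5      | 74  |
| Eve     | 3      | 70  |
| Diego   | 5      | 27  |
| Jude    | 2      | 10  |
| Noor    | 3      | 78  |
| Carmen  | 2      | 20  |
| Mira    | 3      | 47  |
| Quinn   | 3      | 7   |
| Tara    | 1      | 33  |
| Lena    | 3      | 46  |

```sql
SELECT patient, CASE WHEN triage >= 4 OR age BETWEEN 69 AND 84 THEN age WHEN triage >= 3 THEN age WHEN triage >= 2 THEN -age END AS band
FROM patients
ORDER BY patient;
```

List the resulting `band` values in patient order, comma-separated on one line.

-20, 27, 70, -10, 46, 47, 78, 7, NULL, 74

patient=Carmen: triage >= 2 → -20
patient=Diego: triage >= 4 OR age BETWEEN 69 AND 84 → 27
patient=Eve: triage >= 4 OR age BETWEEN 69 AND 84 → 70
patient=Jude: triage >= 2 → -10
patient=Lena: triage >= 3 → 46
patient=Mira: triage >= 3 → 47
patient=Noor: triage >= 4 OR age BETWEEN 69 AND 84 → 78
patient=Quinn: triage >= 3 → 7
patient=Tara: (no match → NULL) → NULL
patient=Wes: triage >= 4 OR age BETWEEN 69 AND 84 → 74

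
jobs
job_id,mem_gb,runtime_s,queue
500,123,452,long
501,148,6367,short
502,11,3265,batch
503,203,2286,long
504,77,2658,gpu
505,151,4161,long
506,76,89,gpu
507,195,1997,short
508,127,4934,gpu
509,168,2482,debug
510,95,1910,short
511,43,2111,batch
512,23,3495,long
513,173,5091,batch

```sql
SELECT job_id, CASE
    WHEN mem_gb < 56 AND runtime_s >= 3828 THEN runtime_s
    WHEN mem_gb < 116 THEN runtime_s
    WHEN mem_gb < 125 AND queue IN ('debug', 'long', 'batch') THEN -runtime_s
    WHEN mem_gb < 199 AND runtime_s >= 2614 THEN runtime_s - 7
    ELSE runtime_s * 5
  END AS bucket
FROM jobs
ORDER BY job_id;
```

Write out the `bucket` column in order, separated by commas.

-452, 6360, 3265, 11430, 2658, 4154, 89, 9985, 4927, 12410, 1910, 2111, 3495, 5084

job_id=500: mem_gb < 125 AND queue IN ('debug', 'long', 'batch') → -452
job_id=501: mem_gb < 199 AND runtime_s >= 2614 → 6360
job_id=502: mem_gb < 116 → 3265
job_id=503: ELSE → 11430
job_id=504: mem_gb < 116 → 2658
job_id=505: mem_gb < 199 AND runtime_s >= 2614 → 4154
job_id=506: mem_gb < 116 → 89
job_id=507: ELSE → 9985
job_id=508: mem_gb < 199 AND runtime_s >= 2614 → 4927
job_id=509: ELSE → 12410
job_id=510: mem_gb < 116 → 1910
job_id=511: mem_gb < 116 → 2111
job_id=512: mem_gb < 116 → 3495
job_id=513: mem_gb < 199 AND runtime_s >= 2614 → 5084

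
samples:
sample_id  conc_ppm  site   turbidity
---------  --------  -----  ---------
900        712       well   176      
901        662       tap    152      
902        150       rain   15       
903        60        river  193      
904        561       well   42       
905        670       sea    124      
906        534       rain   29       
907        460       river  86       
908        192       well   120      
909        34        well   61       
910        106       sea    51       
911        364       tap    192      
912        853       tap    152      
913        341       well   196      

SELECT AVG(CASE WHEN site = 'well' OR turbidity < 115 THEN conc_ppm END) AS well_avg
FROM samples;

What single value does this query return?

343.3333333333

sample_id=900: ✓ → 712
sample_id=901: ✗
sample_id=902: ✓ → 150
sample_id=903: ✗
sample_id=904: ✓ → 561
sample_id=905: ✗
sample_id=906: ✓ → 534
sample_id=907: ✓ → 460
sample_id=908: ✓ → 192
sample_id=909: ✓ → 34
sample_id=910: ✓ → 106
sample_id=911: ✗
sample_id=912: ✗
sample_id=913: ✓ → 341
well_avg = (712 + 150 + 561 + 534 + 460 + 192 + 34 + 106 + 341) / 9 = 343.3333333333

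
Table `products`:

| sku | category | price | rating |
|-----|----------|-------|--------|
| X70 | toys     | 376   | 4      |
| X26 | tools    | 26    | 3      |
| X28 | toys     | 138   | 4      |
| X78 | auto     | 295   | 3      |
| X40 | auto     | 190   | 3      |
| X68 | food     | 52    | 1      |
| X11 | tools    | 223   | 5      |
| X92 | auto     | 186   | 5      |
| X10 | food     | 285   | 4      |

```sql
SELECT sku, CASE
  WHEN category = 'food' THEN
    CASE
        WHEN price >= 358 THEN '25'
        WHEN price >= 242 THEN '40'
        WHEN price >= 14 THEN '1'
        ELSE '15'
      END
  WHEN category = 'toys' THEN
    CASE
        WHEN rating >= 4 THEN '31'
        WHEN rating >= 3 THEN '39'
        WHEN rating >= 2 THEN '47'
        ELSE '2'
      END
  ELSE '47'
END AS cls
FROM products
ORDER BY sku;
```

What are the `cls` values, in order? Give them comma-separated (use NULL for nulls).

sku=X10: category='food' → inner[price >= 242] → 40
sku=X11: category='tools' → outer ELSE → 47
sku=X26: category='tools' → outer ELSE → 47
sku=X28: category='toys' → inner[rating >= 4] → 31
sku=X40: category='auto' → outer ELSE → 47
sku=X68: category='food' → inner[price >= 14] → 1
sku=X70: category='toys' → inner[rating >= 4] → 31
sku=X78: category='auto' → outer ELSE → 47
sku=X92: category='auto' → outer ELSE → 47

40, 47, 47, 31, 47, 1, 31, 47, 47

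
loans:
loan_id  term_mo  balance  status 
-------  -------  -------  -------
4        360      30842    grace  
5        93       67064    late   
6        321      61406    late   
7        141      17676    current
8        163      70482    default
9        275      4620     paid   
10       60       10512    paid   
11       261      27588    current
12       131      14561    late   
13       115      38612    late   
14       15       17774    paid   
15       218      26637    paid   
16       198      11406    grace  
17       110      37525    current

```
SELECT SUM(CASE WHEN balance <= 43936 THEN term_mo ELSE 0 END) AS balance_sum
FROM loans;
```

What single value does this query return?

loan_id=4: ✓ → 360
loan_id=5: ✗
loan_id=6: ✗
loan_id=7: ✓ → 141
loan_id=8: ✗
loan_id=9: ✓ → 275
loan_id=10: ✓ → 60
loan_id=11: ✓ → 261
loan_id=12: ✓ → 131
loan_id=13: ✓ → 115
loan_id=14: ✓ → 15
loan_id=15: ✓ → 218
loan_id=16: ✓ → 198
loan_id=17: ✓ → 110
balance_sum = 360 + 141 + 275 + 60 + 261 + 131 + 115 + 15 + 218 + 198 + 110 = 1884

1884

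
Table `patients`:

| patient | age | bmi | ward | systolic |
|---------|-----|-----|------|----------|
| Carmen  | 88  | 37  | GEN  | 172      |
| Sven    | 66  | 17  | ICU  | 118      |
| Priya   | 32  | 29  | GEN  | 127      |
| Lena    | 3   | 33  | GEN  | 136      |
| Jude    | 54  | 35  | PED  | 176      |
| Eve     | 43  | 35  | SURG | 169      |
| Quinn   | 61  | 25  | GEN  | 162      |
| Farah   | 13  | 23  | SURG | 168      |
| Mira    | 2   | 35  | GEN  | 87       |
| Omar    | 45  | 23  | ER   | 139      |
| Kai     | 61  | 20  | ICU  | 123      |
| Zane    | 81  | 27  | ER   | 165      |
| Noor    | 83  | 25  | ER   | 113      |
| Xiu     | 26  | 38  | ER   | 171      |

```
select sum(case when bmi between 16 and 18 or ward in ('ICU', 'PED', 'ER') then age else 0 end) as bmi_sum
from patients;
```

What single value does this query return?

patient=Carmen: ✗
patient=Sven: ✓ → 66
patient=Priya: ✗
patient=Lena: ✗
patient=Jude: ✓ → 54
patient=Eve: ✗
patient=Quinn: ✗
patient=Farah: ✗
patient=Mira: ✗
patient=Omar: ✓ → 45
patient=Kai: ✓ → 61
patient=Zane: ✓ → 81
patient=Noor: ✓ → 83
patient=Xiu: ✓ → 26
bmi_sum = 66 + 54 + 45 + 61 + 81 + 83 + 26 = 416

416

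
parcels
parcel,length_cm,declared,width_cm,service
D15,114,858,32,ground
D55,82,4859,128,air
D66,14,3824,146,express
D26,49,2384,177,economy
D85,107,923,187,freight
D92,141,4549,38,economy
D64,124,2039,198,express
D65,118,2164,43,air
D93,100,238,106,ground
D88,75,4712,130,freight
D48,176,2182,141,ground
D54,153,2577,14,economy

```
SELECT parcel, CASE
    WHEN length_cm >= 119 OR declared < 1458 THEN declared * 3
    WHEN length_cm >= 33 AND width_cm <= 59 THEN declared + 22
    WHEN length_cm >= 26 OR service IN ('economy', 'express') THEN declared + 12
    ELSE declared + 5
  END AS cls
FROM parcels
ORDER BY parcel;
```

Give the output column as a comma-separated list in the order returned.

parcel=D15: length_cm >= 119 OR declared < 1458 → 2574
parcel=D26: length_cm >= 26 OR service IN ('economy', 'express') → 2396
parcel=D48: length_cm >= 119 OR declared < 1458 → 6546
parcel=D54: length_cm >= 119 OR declared < 1458 → 7731
parcel=D55: length_cm >= 26 OR service IN ('economy', 'express') → 4871
parcel=D64: length_cm >= 119 OR declared < 1458 → 6117
parcel=D65: length_cm >= 33 AND width_cm <= 59 → 2186
parcel=D66: length_cm >= 26 OR service IN ('economy', 'express') → 3836
parcel=D85: length_cm >= 119 OR declared < 1458 → 2769
parcel=D88: length_cm >= 26 OR service IN ('economy', 'express') → 4724
parcel=D92: length_cm >= 119 OR declared < 1458 → 13647
parcel=D93: length_cm >= 119 OR declared < 1458 → 714

2574, 2396, 6546, 7731, 4871, 6117, 2186, 3836, 2769, 4724, 13647, 714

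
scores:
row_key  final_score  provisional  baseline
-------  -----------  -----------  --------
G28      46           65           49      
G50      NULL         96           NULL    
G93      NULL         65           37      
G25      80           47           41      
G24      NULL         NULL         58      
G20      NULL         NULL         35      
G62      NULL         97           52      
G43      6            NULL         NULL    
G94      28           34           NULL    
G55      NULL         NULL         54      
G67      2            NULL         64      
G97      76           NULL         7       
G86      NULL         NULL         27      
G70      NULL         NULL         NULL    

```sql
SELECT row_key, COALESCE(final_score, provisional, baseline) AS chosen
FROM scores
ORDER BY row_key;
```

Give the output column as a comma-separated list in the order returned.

row_key=G20: final_score=NULL, provisional=NULL, baseline=35 → 35
row_key=G24: final_score=NULL, provisional=NULL, baseline=58 → 58
row_key=G25: final_score=80 → 80
row_key=G28: final_score=46 → 46
row_key=G43: final_score=6 → 6
row_key=G50: final_score=NULL, provisional=96 → 96
row_key=G55: final_score=NULL, provisional=NULL, baseline=54 → 54
row_key=G62: final_score=NULL, provisional=97 → 97
row_key=G67: final_score=2 → 2
row_key=G70: final_score=NULL, provisional=NULL, baseline=NULL (all NULL) → NULL
row_key=G86: final_score=NULL, provisional=NULL, baseline=27 → 27
row_key=G93: final_score=NULL, provisional=65 → 65
row_key=G94: final_score=28 → 28
row_key=G97: final_score=76 → 76

35, 58, 80, 46, 6, 96, 54, 97, 2, NULL, 27, 65, 28, 76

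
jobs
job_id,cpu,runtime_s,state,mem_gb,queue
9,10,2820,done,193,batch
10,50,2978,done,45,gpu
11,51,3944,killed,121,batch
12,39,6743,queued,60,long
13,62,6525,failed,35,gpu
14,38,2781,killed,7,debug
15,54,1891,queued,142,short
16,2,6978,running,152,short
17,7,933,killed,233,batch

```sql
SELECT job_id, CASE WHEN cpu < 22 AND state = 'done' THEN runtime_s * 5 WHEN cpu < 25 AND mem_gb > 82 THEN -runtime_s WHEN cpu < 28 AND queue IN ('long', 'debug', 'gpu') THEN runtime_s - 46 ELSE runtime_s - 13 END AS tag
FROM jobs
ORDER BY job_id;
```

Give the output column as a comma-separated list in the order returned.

job_id=9: cpu < 22 AND state = 'done' → 14100
job_id=10: ELSE → 2965
job_id=11: ELSE → 3931
job_id=12: ELSE → 6730
job_id=13: ELSE → 6512
job_id=14: ELSE → 2768
job_id=15: ELSE → 1878
job_id=16: cpu < 25 AND mem_gb > 82 → -6978
job_id=17: cpu < 25 AND mem_gb > 82 → -933

14100, 2965, 3931, 6730, 6512, 2768, 1878, -6978, -933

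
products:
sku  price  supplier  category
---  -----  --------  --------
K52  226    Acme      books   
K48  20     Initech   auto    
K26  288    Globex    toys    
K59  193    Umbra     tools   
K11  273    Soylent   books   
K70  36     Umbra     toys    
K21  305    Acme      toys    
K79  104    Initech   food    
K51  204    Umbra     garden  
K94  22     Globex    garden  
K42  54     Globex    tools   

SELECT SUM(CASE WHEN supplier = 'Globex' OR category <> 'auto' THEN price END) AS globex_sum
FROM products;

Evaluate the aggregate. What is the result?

sku=K52: ✓ → 226
sku=K48: ✗
sku=K26: ✓ → 288
sku=K59: ✓ → 193
sku=K11: ✓ → 273
sku=K70: ✓ → 36
sku=K21: ✓ → 305
sku=K79: ✓ → 104
sku=K51: ✓ → 204
sku=K94: ✓ → 22
sku=K42: ✓ → 54
globex_sum = 226 + 288 + 193 + 273 + 36 + 305 + 104 + 204 + 22 + 54 = 1705

1705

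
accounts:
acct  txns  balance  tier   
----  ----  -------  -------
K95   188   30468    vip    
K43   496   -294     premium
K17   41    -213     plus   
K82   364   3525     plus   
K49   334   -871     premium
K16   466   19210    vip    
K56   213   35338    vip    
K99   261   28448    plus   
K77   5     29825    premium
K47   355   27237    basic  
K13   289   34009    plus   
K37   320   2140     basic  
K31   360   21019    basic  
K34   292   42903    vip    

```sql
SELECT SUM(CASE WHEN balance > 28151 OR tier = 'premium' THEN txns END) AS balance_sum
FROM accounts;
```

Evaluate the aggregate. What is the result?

acct=K95: ✓ → 188
acct=K43: ✓ → 496
acct=K17: ✗
acct=K82: ✗
acct=K49: ✓ → 334
acct=K16: ✗
acct=K56: ✓ → 213
acct=K99: ✓ → 261
acct=K77: ✓ → 5
acct=K47: ✗
acct=K13: ✓ → 289
acct=K37: ✗
acct=K31: ✗
acct=K34: ✓ → 292
balance_sum = 188 + 496 + 334 + 213 + 261 + 5 + 289 + 292 = 2078

2078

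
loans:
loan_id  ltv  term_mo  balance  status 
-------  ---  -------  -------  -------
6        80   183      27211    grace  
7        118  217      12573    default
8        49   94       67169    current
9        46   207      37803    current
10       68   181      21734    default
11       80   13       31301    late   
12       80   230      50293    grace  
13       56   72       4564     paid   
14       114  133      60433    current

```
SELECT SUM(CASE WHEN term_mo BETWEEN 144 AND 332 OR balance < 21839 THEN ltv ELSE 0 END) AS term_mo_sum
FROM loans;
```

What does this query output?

loan_id=6: ✓ → 80
loan_id=7: ✓ → 118
loan_id=8: ✗
loan_id=9: ✓ → 46
loan_id=10: ✓ → 68
loan_id=11: ✗
loan_id=12: ✓ → 80
loan_id=13: ✓ → 56
loan_id=14: ✗
term_mo_sum = 80 + 118 + 46 + 68 + 80 + 56 = 448

448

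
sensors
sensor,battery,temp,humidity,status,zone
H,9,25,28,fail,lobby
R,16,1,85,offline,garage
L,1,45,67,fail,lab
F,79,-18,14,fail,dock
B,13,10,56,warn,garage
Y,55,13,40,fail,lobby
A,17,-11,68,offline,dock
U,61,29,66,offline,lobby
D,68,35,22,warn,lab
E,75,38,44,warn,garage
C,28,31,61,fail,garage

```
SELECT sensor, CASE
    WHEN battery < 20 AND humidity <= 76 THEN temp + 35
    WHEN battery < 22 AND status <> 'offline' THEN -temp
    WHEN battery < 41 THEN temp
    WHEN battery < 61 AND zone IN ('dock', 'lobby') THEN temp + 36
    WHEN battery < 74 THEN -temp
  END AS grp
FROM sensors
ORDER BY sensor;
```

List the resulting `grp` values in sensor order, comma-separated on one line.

24, 45, 31, -35, NULL, NULL, 60, 80, 1, -29, 49

sensor=A: battery < 20 AND humidity <= 76 → 24
sensor=B: battery < 20 AND humidity <= 76 → 45
sensor=C: battery < 41 → 31
sensor=D: battery < 74 → -35
sensor=E: (no match → NULL) → NULL
sensor=F: (no match → NULL) → NULL
sensor=H: battery < 20 AND humidity <= 76 → 60
sensor=L: battery < 20 AND humidity <= 76 → 80
sensor=R: battery < 41 → 1
sensor=U: battery < 74 → -29
sensor=Y: battery < 61 AND zone IN ('dock', 'lobby') → 49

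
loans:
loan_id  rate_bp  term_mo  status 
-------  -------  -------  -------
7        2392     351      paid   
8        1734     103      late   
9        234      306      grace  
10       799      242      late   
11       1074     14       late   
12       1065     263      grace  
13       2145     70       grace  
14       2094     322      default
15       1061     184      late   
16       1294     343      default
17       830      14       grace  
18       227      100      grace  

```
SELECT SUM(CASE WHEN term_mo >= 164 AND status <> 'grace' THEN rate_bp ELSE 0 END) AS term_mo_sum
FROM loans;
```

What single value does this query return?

loan_id=7: ✓ → 2392
loan_id=8: ✗
loan_id=9: ✗
loan_id=10: ✓ → 799
loan_id=11: ✗
loan_id=12: ✗
loan_id=13: ✗
loan_id=14: ✓ → 2094
loan_id=15: ✓ → 1061
loan_id=16: ✓ → 1294
loan_id=17: ✗
loan_id=18: ✗
term_mo_sum = 2392 + 799 + 2094 + 1061 + 1294 = 7640

7640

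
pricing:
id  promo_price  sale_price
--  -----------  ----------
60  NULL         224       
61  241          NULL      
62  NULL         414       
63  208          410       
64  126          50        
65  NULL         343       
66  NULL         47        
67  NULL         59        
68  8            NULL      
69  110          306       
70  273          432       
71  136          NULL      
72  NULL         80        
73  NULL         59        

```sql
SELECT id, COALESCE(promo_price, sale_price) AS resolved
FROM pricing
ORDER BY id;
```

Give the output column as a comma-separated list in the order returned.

id=60: promo_price=NULL, sale_price=224 → 224
id=61: promo_price=241 → 241
id=62: promo_price=NULL, sale_price=414 → 414
id=63: promo_price=208 → 208
id=64: promo_price=126 → 126
id=65: promo_price=NULL, sale_price=343 → 343
id=66: promo_price=NULL, sale_price=47 → 47
id=67: promo_price=NULL, sale_price=59 → 59
id=68: promo_price=8 → 8
id=69: promo_price=110 → 110
id=70: promo_price=273 → 273
id=71: promo_price=136 → 136
id=72: promo_price=NULL, sale_price=80 → 80
id=73: promo_price=NULL, sale_price=59 → 59

224, 241, 414, 208, 126, 343, 47, 59, 8, 110, 273, 136, 80, 59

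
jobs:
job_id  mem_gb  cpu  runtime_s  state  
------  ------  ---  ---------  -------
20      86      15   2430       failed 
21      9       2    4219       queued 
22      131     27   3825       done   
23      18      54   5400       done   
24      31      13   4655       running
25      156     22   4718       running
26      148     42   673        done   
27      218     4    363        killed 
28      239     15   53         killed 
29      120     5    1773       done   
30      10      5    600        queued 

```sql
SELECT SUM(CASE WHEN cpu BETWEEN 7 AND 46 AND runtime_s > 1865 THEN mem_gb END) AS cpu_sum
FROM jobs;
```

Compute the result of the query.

job_id=20: ✓ → 86
job_id=21: ✗
job_id=22: ✓ → 131
job_id=23: ✗
job_id=24: ✓ → 31
job_id=25: ✓ → 156
job_id=26: ✗
job_id=27: ✗
job_id=28: ✗
job_id=29: ✗
job_id=30: ✗
cpu_sum = 86 + 131 + 31 + 156 = 404

404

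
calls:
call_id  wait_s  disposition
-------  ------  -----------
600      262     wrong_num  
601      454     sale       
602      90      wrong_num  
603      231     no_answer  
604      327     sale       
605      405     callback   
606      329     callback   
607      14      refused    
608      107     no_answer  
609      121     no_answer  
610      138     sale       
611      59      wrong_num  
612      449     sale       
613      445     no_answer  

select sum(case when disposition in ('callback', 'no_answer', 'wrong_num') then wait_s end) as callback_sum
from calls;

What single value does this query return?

call_id=600: ✓ → 262
call_id=601: ✗
call_id=602: ✓ → 90
call_id=603: ✓ → 231
call_id=604: ✗
call_id=605: ✓ → 405
call_id=606: ✓ → 329
call_id=607: ✗
call_id=608: ✓ → 107
call_id=609: ✓ → 121
call_id=610: ✗
call_id=611: ✓ → 59
call_id=612: ✗
call_id=613: ✓ → 445
callback_sum = 262 + 90 + 231 + 405 + 329 + 107 + 121 + 59 + 445 = 2049

2049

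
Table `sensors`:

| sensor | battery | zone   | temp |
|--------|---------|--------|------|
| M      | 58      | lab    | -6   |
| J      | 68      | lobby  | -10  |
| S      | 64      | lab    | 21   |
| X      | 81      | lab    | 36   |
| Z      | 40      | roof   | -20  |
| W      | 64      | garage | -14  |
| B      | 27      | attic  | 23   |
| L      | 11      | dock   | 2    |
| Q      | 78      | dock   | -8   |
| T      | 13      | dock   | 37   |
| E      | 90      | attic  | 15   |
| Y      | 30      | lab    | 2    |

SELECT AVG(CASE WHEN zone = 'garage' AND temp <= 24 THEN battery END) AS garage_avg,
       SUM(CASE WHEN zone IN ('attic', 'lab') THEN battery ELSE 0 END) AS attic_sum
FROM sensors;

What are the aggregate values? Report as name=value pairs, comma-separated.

garage_avg=64, attic_sum=350

[garage_avg: zone = 'garage' AND temp <= 24]
sensor=M: ✗
sensor=J: ✗
sensor=S: ✗
sensor=X: ✗
sensor=Z: ✗
sensor=W: ✓ → 64
sensor=B: ✗
sensor=L: ✗
sensor=Q: ✗
sensor=T: ✗
sensor=E: ✗
sensor=Y: ✗
garage_avg = 64
—
[attic_sum: zone IN ('attic', 'lab')]
sensor=M: ✓ → 58
sensor=J: ✗
sensor=S: ✓ → 64
sensor=X: ✓ → 81
sensor=Z: ✗
sensor=W: ✗
sensor=B: ✓ → 27
sensor=L: ✗
sensor=Q: ✗
sensor=T: ✗
sensor=E: ✓ → 90
sensor=Y: ✓ → 30
attic_sum = 58 + 64 + 81 + 27 + 90 + 30 = 350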